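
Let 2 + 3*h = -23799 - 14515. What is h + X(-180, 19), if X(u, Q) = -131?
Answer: -12903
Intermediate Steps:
h = -12772 (h = -⅔ + (-23799 - 14515)/3 = -⅔ + (⅓)*(-38314) = -⅔ - 38314/3 = -12772)
h + X(-180, 19) = -12772 - 131 = -12903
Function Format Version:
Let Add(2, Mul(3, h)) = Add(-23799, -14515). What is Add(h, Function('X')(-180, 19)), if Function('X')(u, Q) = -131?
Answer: -12903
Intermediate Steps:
h = -12772 (h = Add(Rational(-2, 3), Mul(Rational(1, 3), Add(-23799, -14515))) = Add(Rational(-2, 3), Mul(Rational(1, 3), -38314)) = Add(Rational(-2, 3), Rational(-38314, 3)) = -12772)
Add(h, Function('X')(-180, 19)) = Add(-12772, -131) = -12903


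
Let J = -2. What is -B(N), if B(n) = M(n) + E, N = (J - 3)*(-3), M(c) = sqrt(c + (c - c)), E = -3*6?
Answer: 18 - sqrt(15) ≈ 14.127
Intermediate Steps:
E = -18
M(c) = sqrt(c) (M(c) = sqrt(c + 0) = sqrt(c))
N = 15 (N = (-2 - 3)*(-3) = -5*(-3) = 15)
B(n) = -18 + sqrt(n) (B(n) = sqrt(n) - 18 = -18 + sqrt(n))
-B(N) = -(-18 + sqrt(15)) = 18 - sqrt(15)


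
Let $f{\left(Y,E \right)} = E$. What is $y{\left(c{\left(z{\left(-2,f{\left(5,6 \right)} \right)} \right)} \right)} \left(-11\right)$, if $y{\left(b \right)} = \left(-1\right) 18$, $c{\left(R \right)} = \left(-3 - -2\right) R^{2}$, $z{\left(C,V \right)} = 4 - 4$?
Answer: $198$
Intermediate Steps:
$z{\left(C,V \right)} = 0$
$c{\left(R \right)} = - R^{2}$ ($c{\left(R \right)} = \left(-3 + 2\right) R^{2} = - R^{2}$)
$y{\left(b \right)} = -18$
$y{\left(c{\left(z{\left(-2,f{\left(5,6 \right)} \right)} \right)} \right)} \left(-11\right) = \left(-18\right) \left(-11\right) = 198$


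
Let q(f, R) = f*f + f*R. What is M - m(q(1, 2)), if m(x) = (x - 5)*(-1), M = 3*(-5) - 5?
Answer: -22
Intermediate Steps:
q(f, R) = f**2 + R*f
M = -20 (M = -15 - 5 = -20)
m(x) = 5 - x (m(x) = (-5 + x)*(-1) = 5 - x)
M - m(q(1, 2)) = -20 - (5 - (2 + 1)) = -20 - (5 - 3) = -20 - 1*2 = -20 - 2 = -22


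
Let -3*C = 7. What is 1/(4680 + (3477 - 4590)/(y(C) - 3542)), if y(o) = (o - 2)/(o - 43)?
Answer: 481699/2254502688 ≈ 0.00021366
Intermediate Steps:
C = -7/3 (C = -⅓*7 = -7/3 ≈ -2.3333)
y(o) = (-2 + o)/(-43 + o)
1/(4680 + (3477 - 4590)/(y(C) - 3542)) = 1/(4680 + (3477 - 4590)/((-2 - 7/3)/(-43 - 7/3) - 3542)) = 1/(4680 - 1113/(-13/3/(-136/3) - 3542)) = 1/(4680 - 1113/(-3/136*(-13/3) - 3542)) = 1/(4680 - 1113/(13/136 - 3542)) = 1/(4680 - 1113/(-481699/136)) = 1/(4680 - 1113*(-136/481699)) = 1/(4680 + 151368/481699) = 1/(2254502688/481699) = 481699/2254502688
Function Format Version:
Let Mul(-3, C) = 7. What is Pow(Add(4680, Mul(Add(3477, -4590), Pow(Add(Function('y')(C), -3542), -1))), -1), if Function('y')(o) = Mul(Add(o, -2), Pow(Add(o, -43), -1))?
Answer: Rational(481699, 2254502688) ≈ 0.00021366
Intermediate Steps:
C = Rational(-7, 3) (C = Mul(Rational(-1, 3), 7) = Rational(-7, 3) ≈ -2.3333)
Function('y')(o) = Mul(Pow(Add(-43, o), -1), Add(-2, o)) (Function('y')(o) = Mul(Add(-2, o), Pow(Add(-43, o), -1)) = Mul(Pow(Add(-43, o), -1), Add(-2, o)))
Pow(Add(4680, Mul(Add(3477, -4590), Pow(Add(Function('y')(C), -3542), -1))), -1) = Pow(Add(4680, Mul(Add(3477, -4590), Pow(Add(Mul(Pow(Add(-43, Rational(-7, 3)), -1), Add(-2, Rational(-7, 3))), -3542), -1))), -1) = Pow(Add(4680, Mul(-1113, Pow(Add(Mul(Pow(Rational(-136, 3), -1), Rational(-13, 3)), -3542), -1))), -1) = Pow(Add(4680, Mul(-1113, Pow(Add(Mul(Rational(-3, 136), Rational(-13, 3)), -3542), -1))), -1) = Pow(Add(4680, Mul(-1113, Pow(Add(Rational(13, 136), -3542), -1))), -1) = Pow(Add(4680, Mul(-1113, Pow(Rational(-481699, 136), -1))), -1) = Pow(Add(4680, Mul(-1113, Rational(-136, 481699))), -1) = Pow(Add(4680, Rational(151368, 481699)), -1) = Pow(Rational(2254502688, 481699), -1) = Rational(481699, 2254502688)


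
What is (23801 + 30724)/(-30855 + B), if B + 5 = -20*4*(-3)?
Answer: -10905/6124 ≈ -1.7807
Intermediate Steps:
B = 235 (B = -5 - 20*4*(-3) = -5 - 80*(-3) = -5 + 240 = 235)
(23801 + 30724)/(-30855 + B) = (23801 + 30724)/(-30855 + 235) = 54525/(-30620) = 54525*(-1/30620) = -10905/6124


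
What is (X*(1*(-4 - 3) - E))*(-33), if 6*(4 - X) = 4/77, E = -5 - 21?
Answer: -17518/7 ≈ -2502.6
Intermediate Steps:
E = -26
X = 922/231 (X = 4 - 2/(3*77) = 4 - ⅙*4/77 = 4 - 2/231 = 922/231 ≈ 3.9913)
(X*(1*(-4 - 3) - E))*(-33) = (922*(1*(-4 - 3) - 1*(-26))/231)*(-33) = (922*(1*(-7) + 26)/231)*(-33) = (922*(-7 + 26)/231)*(-33) = ((922/231)*19)*(-33) = (17518/231)*(-33) = -17518/7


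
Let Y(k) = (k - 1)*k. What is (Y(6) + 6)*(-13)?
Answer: -468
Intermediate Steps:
Y(k) = k*(-1 + k) (Y(k) = (-1 + k)*k = k*(-1 + k))
(Y(6) + 6)*(-13) = (6*(-1 + 6) + 6)*(-13) = (6*5 + 6)*(-13) = (30 + 6)*(-13) = 36*(-13) = -468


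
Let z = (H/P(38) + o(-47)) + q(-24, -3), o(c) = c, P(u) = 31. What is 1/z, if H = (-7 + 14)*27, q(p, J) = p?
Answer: -31/2012 ≈ -0.015408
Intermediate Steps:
H = 189 (H = 7*27 = 189)
z = -2012/31 (z = (189/31 - 47) - 24 = -1268/31 - 24 = -2012/31 ≈ -64.903)
1/z = 1/(-2012/31) = -31/2012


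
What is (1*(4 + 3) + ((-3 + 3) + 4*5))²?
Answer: 729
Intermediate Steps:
(1*(4 + 3) + ((-3 + 3) + 4*5))² = (1*7 + (0 + 20))² = (7 + 20)² = 27² = 729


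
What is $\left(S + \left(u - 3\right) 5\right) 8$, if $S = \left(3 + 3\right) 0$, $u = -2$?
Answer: $-200$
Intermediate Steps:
$S = 0$ ($S = 6 \cdot 0 = 0$)
$\left(S + \left(u - 3\right) 5\right) 8 = \left(0 + \left(-2 - 3\right) 5\right) 8 = \left(0 - 25\right) 8 = \left(-25\right) 8 = -200$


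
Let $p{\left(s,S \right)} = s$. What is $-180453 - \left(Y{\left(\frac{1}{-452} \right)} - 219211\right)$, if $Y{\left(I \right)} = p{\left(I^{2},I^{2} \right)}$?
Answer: $\frac{7918414431}{204304} \approx 38758.0$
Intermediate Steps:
$Y{\left(I \right)} = I^{2}$
$-180453 - \left(Y{\left(\frac{1}{-452} \right)} - 219211\right) = -180453 - \left(\left(\frac{1}{-452}\right)^{2} - 219211\right) = -180453 - \left(\left(- \frac{1}{452}\right)^{2} - 219211\right) = -180453 - \left(\frac{1}{204304} - 219211\right) = -180453 - - \frac{44785684143}{204304} = -180453 + \frac{44785684143}{204304} = \frac{7918414431}{204304}$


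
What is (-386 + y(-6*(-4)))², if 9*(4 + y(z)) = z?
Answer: 1350244/9 ≈ 1.5003e+5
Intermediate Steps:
y(z) = -4 + z/9
(-386 + y(-6*(-4)))² = (-386 + (-4 + (-6*(-4))/9))² = (-386 + (-4 + (⅑)*24))² = (-386 + (-4 + 8/3))² = (-386 - 4/3)² = (-1162/3)² = 1350244/9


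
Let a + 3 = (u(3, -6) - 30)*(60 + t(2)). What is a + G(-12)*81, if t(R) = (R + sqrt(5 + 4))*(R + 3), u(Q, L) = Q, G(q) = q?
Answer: -3270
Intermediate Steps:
t(R) = (3 + R)**2 (t(R) = (R + sqrt(9))*(3 + R) = (R + 3)*(3 + R) = (3 + R)*(3 + R) = (3 + R)**2)
a = -2298 (a = -3 + (3 - 30)*(60 + (3 + 2)**2) = -3 - 27*(60 + 5**2) = -3 - 27*(60 + 25) = -3 - 27*85 = -3 - 2295 = -2298)
a + G(-12)*81 = -2298 - 12*81 = -2298 - 972 = -3270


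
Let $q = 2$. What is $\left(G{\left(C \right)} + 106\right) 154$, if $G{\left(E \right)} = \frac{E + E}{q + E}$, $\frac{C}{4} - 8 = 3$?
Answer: $\frac{382228}{23} \approx 16619.0$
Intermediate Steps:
$C = 44$ ($C = 32 + 4 \cdot 3 = 32 + 12 = 44$)
$G{\left(E \right)} = \frac{2 E}{2 + E}$ ($G{\left(E \right)} = \frac{E + E}{2 + E} = \frac{2 E}{2 + E}$)
$\left(G{\left(C \right)} + 106\right) 154 = \left(2 \cdot 44 \frac{1}{2 + 44} + 106\right) 154 = \left(2 \cdot 44 \cdot \frac{1}{46} + 106\right) 154 = \left(\frac{44}{23} + 106\right) 154 = \frac{2482}{23} \cdot 154 = \frac{382228}{23}$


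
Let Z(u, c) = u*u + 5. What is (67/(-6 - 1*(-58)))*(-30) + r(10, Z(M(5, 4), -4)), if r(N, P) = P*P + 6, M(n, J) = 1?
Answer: 87/26 ≈ 3.3462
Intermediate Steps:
Z(u, c) = 5 + u² (Z(u, c) = u² + 5 = 5 + u²)
r(N, P) = 6 + P² (r(N, P) = P² + 6 = 6 + P²)
(67/(-6 - 1*(-58)))*(-30) + r(10, Z(M(5, 4), -4)) = (67/(-6 - 1*(-58)))*(-30) + (6 + (5 + 1²)²) = (67/(-6 + 58))*(-30) + (6 + (5 + 1)²) = (67/52)*(-30) + (6 + 6²) = (67*(1/52))*(-30) + (6 + 36) = (67/52)*(-30) + 42 = -1005/26 + 42 = 87/26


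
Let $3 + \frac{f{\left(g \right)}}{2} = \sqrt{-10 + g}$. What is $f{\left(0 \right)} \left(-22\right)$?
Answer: $132 - 44 i \sqrt{10} \approx 132.0 - 139.14 i$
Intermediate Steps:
$f{\left(g \right)} = -6 + 2 \sqrt{-10 + g}$
$f{\left(0 \right)} \left(-22\right) = \left(-6 + 2 \sqrt{-10 + 0}\right) \left(-22\right) = \left(-6 + 2 \sqrt{-10}\right) \left(-22\right) = \left(-6 + 2 i \sqrt{10}\right) \left(-22\right) = 132 - 44 i \sqrt{10}$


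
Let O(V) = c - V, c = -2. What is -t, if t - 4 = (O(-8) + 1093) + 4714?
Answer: -5817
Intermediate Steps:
O(V) = -2 - V
t = 5817 (t = 4 + (((-2 - 1*(-8)) + 1093) + 4714) = 4 + (((-2 + 8) + 1093) + 4714) = 4 + ((6 + 1093) + 4714) = 4 + (1099 + 4714) = 4 + 5813 = 5817)
-t = -1*5817 = -5817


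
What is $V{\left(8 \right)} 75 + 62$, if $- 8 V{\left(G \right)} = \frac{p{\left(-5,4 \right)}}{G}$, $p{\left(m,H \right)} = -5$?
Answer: $\frac{4343}{64} \approx 67.859$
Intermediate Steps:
$V{\left(G \right)} = \frac{5}{8 G}$ ($V{\left(G \right)} = - \frac{\left(-5\right) \frac{1}{G}}{8} = \frac{5}{8 G}$)
$V{\left(8 \right)} 75 + 62 = \frac{5}{8 \cdot 8} \cdot 75 + 62 = \frac{5}{8} \cdot \frac{1}{8} \cdot 75 + 62 = \frac{5}{64} \cdot 75 + 62 = \frac{375}{64} + 62 = \frac{4343}{64}$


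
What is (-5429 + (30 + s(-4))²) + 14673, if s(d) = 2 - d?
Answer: 10540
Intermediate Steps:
(-5429 + (30 + s(-4))²) + 14673 = (-5429 + (30 + (2 - 1*(-4)))²) + 14673 = (-5429 + (30 + (2 + 4))²) + 14673 = (-5429 + (30 + 6)²) + 14673 = (-5429 + 36²) + 14673 = (-5429 + 1296) + 14673 = -4133 + 14673 = 10540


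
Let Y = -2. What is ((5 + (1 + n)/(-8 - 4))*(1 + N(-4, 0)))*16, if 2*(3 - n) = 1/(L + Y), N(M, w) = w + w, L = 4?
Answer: 75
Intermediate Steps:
N(M, w) = 2*w
n = 11/4 (n = 3 - 1/(2*(4 - 2)) = 3 - 1/2/2 = 3 - 1/2*1/2 = 3 - 1/4 = 11/4 ≈ 2.7500)
((5 + (1 + n)/(-8 - 4))*(1 + N(-4, 0)))*16 = ((5 + (1 + 11/4)/(-8 - 4))*(1 + 2*0))*16 = ((5 + (15/4)/(-12))*(1 + 0))*16 = ((5 + (15/4)*(-1/12))*1)*16 = ((5 - 5/16)*1)*16 = ((75/16)*1)*16 = (75/16)*16 = 75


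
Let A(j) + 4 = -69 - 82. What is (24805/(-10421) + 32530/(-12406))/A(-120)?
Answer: 64672596/2003885353 ≈ 0.032274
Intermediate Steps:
A(j) = -155 (A(j) = -4 + (-69 - 82) = -4 - 151 = -155)
(24805/(-10421) + 32530/(-12406))/A(-120) = (24805/(-10421) + 32530/(-12406))/(-155) = (24805*(-1/10421) + 32530*(-1/12406))*(-1/155) = (-24805/10421 - 16265/6203)*(-1/155) = -323362980/64641463*(-1/155) = 64672596/2003885353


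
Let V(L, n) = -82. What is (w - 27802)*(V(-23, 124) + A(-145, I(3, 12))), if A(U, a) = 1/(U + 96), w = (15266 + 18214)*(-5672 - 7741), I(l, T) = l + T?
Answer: 1804912973798/49 ≈ 3.6835e+10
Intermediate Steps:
I(l, T) = T + l
w = -449067240 (w = 33480*(-13413) = -449067240)
A(U, a) = 1/(96 + U)
(w - 27802)*(V(-23, 124) + A(-145, I(3, 12))) = (-449067240 - 27802)*(-82 + 1/(96 - 145)) = -449095042*(-82 + 1/(-49)) = -449095042*(-82 - 1/49) = -449095042*(-4019/49) = 1804912973798/49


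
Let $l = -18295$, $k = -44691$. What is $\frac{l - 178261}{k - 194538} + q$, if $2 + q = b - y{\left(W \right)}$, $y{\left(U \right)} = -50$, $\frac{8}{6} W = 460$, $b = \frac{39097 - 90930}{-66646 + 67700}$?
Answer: $- \frac{5277245}{14832198} \approx -0.3558$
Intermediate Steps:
$b = - \frac{3049}{62}$ ($b = - \frac{51833}{1054} = \left(-51833\right) \frac{1}{1054} = - \frac{3049}{62} \approx -49.177$)
$W = 345$ ($W = \frac{3}{4} \cdot 460 = 345$)
$q = - \frac{73}{62}$ ($q = -2 - - \frac{51}{62} = -2 + \left(- \frac{3049}{62} + 50\right) = -2 + \frac{51}{62} = - \frac{73}{62} \approx -1.1774$)
$\frac{l - 178261}{k - 194538} + q = \frac{-18295 - 178261}{-44691 - 194538} - \frac{73}{62} = - \frac{196556}{-239229} - \frac{73}{62} = \left(-196556\right) \left(- \frac{1}{239229}\right) - \frac{73}{62} = \frac{196556}{239229} - \frac{73}{62} = - \frac{5277245}{14832198}$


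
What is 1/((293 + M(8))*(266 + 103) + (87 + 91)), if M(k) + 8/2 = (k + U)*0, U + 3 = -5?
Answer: 1/106819 ≈ 9.3616e-6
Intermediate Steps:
U = -8 (U = -3 - 5 = -8)
M(k) = -4 (M(k) = -4 + (k - 8)*0 = -4 + (-8 + k)*0 = -4 + 0 = -4)
1/((293 + M(8))*(266 + 103) + (87 + 91)) = 1/((293 - 4)*(266 + 103) + (87 + 91)) = 1/(289*369 + 178) = 1/(106641 + 178) = 1/106819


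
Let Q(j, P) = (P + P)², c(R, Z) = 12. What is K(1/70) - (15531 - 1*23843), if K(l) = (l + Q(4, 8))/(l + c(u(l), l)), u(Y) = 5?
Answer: 7008313/841 ≈ 8333.3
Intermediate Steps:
Q(j, P) = 4*P² (Q(j, P) = (2*P)² = 4*P²)
K(l) = (256 + l)/(12 + l) (K(l) = (l + 4*8²)/(l + 12) = (l + 4*64)/(12 + l) = (l + 256)/(12 + l) = (256 + l)/(12 + l))
K(1/70) - (15531 - 1*23843) = (256 + 1/70)/(12 + 1/70) - (15531 - 1*23843) = (256 + 1/70)/(12 + 1/70) - (15531 - 23843) = (17921/70)/(841/70) - 1*(-8312) = (70/841)*(17921/70) + 8312 = 17921/841 + 8312 = 7008313/841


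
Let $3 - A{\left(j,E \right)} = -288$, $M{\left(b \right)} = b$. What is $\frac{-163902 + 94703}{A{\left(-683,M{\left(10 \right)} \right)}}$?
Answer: $- \frac{69199}{291} \approx -237.8$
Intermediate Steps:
$A{\left(j,E \right)} = 291$ ($A{\left(j,E \right)} = 3 - -288 = 3 + 288 = 291$)
$\frac{-163902 + 94703}{A{\left(-683,M{\left(10 \right)} \right)}} = \frac{-163902 + 94703}{291} = \left(-69199\right) \frac{1}{291} = - \frac{69199}{291}$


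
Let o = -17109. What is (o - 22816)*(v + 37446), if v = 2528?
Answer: -1595961950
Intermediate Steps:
(o - 22816)*(v + 37446) = (-17109 - 22816)*(2528 + 37446) = -39925*39974 = -1595961950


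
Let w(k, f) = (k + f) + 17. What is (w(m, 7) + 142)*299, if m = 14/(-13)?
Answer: 49312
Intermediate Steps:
m = -14/13 (m = 14*(-1/13) = -14/13 ≈ -1.0769)
w(k, f) = 17 + f + k (w(k, f) = (f + k) + 17 = 17 + f + k)
(w(m, 7) + 142)*299 = ((17 + 7 - 14/13) + 142)*299 = (298/13 + 142)*299 = (2144/13)*299 = 49312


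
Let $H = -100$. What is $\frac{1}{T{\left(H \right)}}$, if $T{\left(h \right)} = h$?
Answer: $- \frac{1}{100} \approx -0.01$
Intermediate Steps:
$\frac{1}{T{\left(H \right)}} = \frac{1}{-100} = - \frac{1}{100}$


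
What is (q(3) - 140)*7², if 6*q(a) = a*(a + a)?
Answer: -6713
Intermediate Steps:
q(a) = a²/3 (q(a) = (a*(a + a))/6 = (a*(2*a))/6 = (2*a²)/6 = a²/3)
(q(3) - 140)*7² = ((⅓)*3² - 140)*7² = ((⅓)*9 - 140)*49 = (3 - 140)*49 = -137*49 = -6713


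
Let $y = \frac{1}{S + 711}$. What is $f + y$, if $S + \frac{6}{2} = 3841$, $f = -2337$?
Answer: $- \frac{10631012}{4549} \approx -2337.0$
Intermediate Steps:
$S = 3838$ ($S = -3 + 3841 = 3838$)
$y = \frac{1}{4549}$ ($y = \frac{1}{3838 + 711} = \frac{1}{4549} \approx 0.00021983$)
$f + y = -2337 + \frac{1}{4549} = - \frac{10631012}{4549}$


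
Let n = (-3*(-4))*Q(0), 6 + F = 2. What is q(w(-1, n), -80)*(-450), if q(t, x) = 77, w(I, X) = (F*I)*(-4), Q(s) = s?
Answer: -34650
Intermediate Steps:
F = -4 (F = -6 + 2 = -4)
n = 0 (n = -3*(-4)*0 = 12*0 = 0)
w(I, X) = 16*I (w(I, X) = -4*I*(-4) = 16*I)
q(w(-1, n), -80)*(-450) = 77*(-450) = -34650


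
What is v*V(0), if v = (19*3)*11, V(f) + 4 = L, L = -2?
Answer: -3762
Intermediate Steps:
V(f) = -6 (V(f) = -4 - 2 = -6)
v = 627 (v = 57*11 = 627)
v*V(0) = 627*(-6) = -3762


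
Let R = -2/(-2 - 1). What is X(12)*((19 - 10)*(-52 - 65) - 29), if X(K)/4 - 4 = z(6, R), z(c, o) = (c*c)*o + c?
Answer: -147152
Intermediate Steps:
R = 2/3 (R = -2/(-3) = -2*(-1/3) = 2/3 ≈ 0.66667)
z(c, o) = c + o*c**2 (z(c, o) = c**2*o + c = o*c**2 + c = c + o*c**2)
X(K) = 136 (X(K) = 16 + 4*(6*(1 + 6*(2/3))) = 16 + 4*(6*(1 + 4)) = 16 + 4*(6*5) = 16 + 4*30 = 16 + 120 = 136)
X(12)*((19 - 10)*(-52 - 65) - 29) = 136*((19 - 10)*(-52 - 65) - 29) = 136*(9*(-117) - 29) = 136*(-1053 - 29) = 136*(-1082) = -147152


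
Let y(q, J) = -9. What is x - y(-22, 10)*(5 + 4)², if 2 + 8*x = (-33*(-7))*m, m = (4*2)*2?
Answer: 4763/4 ≈ 1190.8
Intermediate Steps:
m = 16 (m = 8*2 = 16)
x = 1847/4 (x = -¼ + (-33*(-7)*16)/8 = -¼ + (231*16)/8 = -¼ + (⅛)*3696 = -¼ + 462 = 1847/4 ≈ 461.75)
x - y(-22, 10)*(5 + 4)² = 1847/4 - (-9)*(5 + 4)² = 1847/4 - (-9)*9² = 1847/4 - (-9)*81 = 1847/4 - 1*(-729) = 1847/4 + 729 = 4763/4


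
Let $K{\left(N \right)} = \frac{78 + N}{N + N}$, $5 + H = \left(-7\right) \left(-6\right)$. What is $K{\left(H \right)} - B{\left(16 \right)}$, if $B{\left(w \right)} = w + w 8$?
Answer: $- \frac{10541}{74} \approx -142.45$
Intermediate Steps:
$H = 37$ ($H = -5 - -42 = -5 + 42 = 37$)
$B{\left(w \right)} = 9 w$ ($B{\left(w \right)} = w + 8 w = 9 w$)
$K{\left(N \right)} = \frac{78 + N}{2 N}$
$K{\left(H \right)} - B{\left(16 \right)} = \frac{78 + 37}{2 \cdot 37} - 9 \cdot 16 = \frac{1}{2} \cdot \frac{1}{37} \cdot 115 - 144 = \frac{115}{74} - 144 = - \frac{10541}{74}$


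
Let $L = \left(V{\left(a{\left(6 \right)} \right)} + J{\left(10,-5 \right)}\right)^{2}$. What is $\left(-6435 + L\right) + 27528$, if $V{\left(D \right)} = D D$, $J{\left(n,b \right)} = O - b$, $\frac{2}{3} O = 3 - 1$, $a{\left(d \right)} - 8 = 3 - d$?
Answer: $22182$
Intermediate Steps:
$a{\left(d \right)} = 11 - d$ ($a{\left(d \right)} = 8 - \left(-3 + d\right) = 11 - d$)
$O = 3$ ($O = \frac{3 \left(3 - 1\right)}{2} = \frac{3}{2} \cdot 2 = 3$)
$J{\left(n,b \right)} = 3 - b$
$V{\left(D \right)} = D^{2}$
$L = 1089$ ($L = \left(\left(11 - 6\right)^{2} + \left(3 - -5\right)\right)^{2} = \left(\left(11 - 6\right)^{2} + \left(3 + 5\right)\right)^{2} = \left(5^{2} + 8\right)^{2} = \left(25 + 8\right)^{2} = 33^{2} = 1089$)
$\left(-6435 + L\right) + 27528 = \left(-6435 + 1089\right) + 27528 = -5346 + 27528 = 22182$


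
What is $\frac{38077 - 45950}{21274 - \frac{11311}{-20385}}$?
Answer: $- \frac{160491105}{433681801} \approx -0.37007$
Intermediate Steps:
$\frac{38077 - 45950}{21274 - \frac{11311}{-20385}} = - \frac{7873}{21274 - - \frac{11311}{20385}} = - \frac{7873}{21274 + \frac{11311}{20385}} = - \frac{7873}{\frac{433681801}{20385}} = \left(-7873\right) \frac{20385}{433681801} = - \frac{160491105}{433681801}$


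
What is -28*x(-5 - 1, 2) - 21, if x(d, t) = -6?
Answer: 147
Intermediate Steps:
-28*x(-5 - 1, 2) - 21 = -28*(-6) - 21 = 168 - 21 = 147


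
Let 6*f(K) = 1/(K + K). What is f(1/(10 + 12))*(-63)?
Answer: -231/2 ≈ -115.50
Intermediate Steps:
f(K) = 1/(12*K) (f(K) = 1/(6*(K + K)) = 1/(6*((2*K))) = (1/(2*K))/6 = 1/(12*K))
f(1/(10 + 12))*(-63) = (1/(12*(1/(10 + 12))))*(-63) = (1/(12*(1/22)))*(-63) = ((1/12)*22)*(-63) = (11/6)*(-63) = -231/2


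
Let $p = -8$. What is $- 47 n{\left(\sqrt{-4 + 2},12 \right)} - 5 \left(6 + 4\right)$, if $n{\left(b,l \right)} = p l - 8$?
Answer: $4838$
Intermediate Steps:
$n{\left(b,l \right)} = -8 - 8 l$ ($n{\left(b,l \right)} = - 8 l - 8 = -8 - 8 l$)
$- 47 n{\left(\sqrt{-4 + 2},12 \right)} - 5 \left(6 + 4\right) = - 47 \left(-8 - 96\right) - 5 \left(6 + 4\right) = - 47 \left(-8 - 96\right) - 50 = \left(-47\right) \left(-104\right) - 50 = 4888 - 50 = 4838$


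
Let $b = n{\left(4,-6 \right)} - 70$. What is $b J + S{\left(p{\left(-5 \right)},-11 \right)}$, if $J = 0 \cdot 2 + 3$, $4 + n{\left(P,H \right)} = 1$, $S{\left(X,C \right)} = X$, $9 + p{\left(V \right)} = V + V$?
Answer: $-238$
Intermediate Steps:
$p{\left(V \right)} = -9 + 2 V$ ($p{\left(V \right)} = -9 + \left(V + V\right) = -9 + 2 V$)
$n{\left(P,H \right)} = -3$ ($n{\left(P,H \right)} = -4 + 1 = -3$)
$J = 3$ ($J = 0 + 3 = 3$)
$b = -73$ ($b = -3 - 70 = -73$)
$b J + S{\left(p{\left(-5 \right)},-11 \right)} = \left(-73\right) 3 + \left(-9 + 2 \left(-5\right)\right) = -219 - 19 = -238$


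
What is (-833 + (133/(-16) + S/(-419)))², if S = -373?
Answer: 31744108224481/44943616 ≈ 7.0631e+5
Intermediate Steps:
(-833 + (133/(-16) + S/(-419)))² = (-833 + (133/(-16) - 373/(-419)))² = (-833 + (133*(-1/16) - 373*(-1/419)))² = (-833 + (-133/16 + 373/419))² = (-833 - 49759/6704)² = (-5634191/6704)² = 31744108224481/44943616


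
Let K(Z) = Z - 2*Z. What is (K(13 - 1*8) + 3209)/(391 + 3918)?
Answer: 3204/4309 ≈ 0.74356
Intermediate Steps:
K(Z) = -Z
(K(13 - 1*8) + 3209)/(391 + 3918) = (-(13 - 1*8) + 3209)/(391 + 3918) = (-(13 - 8) + 3209)/4309 = (-1*5 + 3209)*(1/4309) = (-5 + 3209)*(1/4309) = 3204*(1/4309) = 3204/4309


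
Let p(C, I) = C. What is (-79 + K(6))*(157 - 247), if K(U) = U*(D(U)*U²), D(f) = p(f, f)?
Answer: -109530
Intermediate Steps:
D(f) = f
K(U) = U⁴ (K(U) = U*(U*U²) = U*U³ = U⁴)
(-79 + K(6))*(157 - 247) = (-79 + 6⁴)*(157 - 247) = (-79 + 1296)*(-90) = 1217*(-90) = -109530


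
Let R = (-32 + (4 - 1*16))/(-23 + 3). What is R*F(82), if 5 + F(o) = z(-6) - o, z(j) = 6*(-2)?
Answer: -1089/5 ≈ -217.80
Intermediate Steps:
z(j) = -12
R = 11/5 (R = (-32 + (4 - 16))/(-20) = (-32 - 12)*(-1/20) = -44*(-1/20) = 11/5 ≈ 2.2000)
F(o) = -17 - o (F(o) = -5 + (-12 - o) = -17 - o)
R*F(82) = 11*(-17 - 1*82)/5 = 11*(-17 - 82)/5 = (11/5)*(-99) = -1089/5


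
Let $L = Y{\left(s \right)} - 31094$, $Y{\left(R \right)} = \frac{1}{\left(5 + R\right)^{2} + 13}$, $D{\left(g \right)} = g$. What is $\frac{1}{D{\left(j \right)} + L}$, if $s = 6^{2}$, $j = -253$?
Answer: $- \frac{1694}{53101817} \approx -3.1901 \cdot 10^{-5}$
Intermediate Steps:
$s = 36$
$Y{\left(R \right)} = \frac{1}{13 + \left(5 + R\right)^{2}}$
$L = - \frac{52673235}{1694}$ ($L = \frac{1}{13 + \left(5 + 36\right)^{2}} - 31094 = \frac{1}{13 + 41^{2}} - 31094 = \frac{1}{13 + 1681} - 31094 = \frac{1}{1694} - 31094 = - \frac{52673235}{1694} \approx -31094.0$)
$\frac{1}{D{\left(j \right)} + L} = \frac{1}{-253 - \frac{52673235}{1694}} = \frac{1}{- \frac{53101817}{1694}} = - \frac{1694}{53101817}$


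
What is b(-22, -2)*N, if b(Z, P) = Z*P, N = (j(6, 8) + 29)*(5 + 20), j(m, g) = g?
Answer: 40700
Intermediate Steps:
N = 925 (N = (8 + 29)*(5 + 20) = 37*25 = 925)
b(Z, P) = P*Z
b(-22, -2)*N = -2*(-22)*925 = 44*925 = 40700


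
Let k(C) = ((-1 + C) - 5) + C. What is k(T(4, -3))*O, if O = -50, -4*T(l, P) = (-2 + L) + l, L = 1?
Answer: 375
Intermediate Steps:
T(l, P) = 1/4 - l/4 (T(l, P) = -((-2 + 1) + l)/4 = -(-1 + l)/4 = 1/4 - l/4)
k(C) = -6 + 2*C (k(C) = (-6 + C) + C = -6 + 2*C)
k(T(4, -3))*O = (-6 + 2*(1/4 - 1/4*4))*(-50) = (-6 + 2*(1/4 - 1))*(-50) = (-6 + 2*(-3/4))*(-50) = (-6 - 3/2)*(-50) = -15/2*(-50) = 375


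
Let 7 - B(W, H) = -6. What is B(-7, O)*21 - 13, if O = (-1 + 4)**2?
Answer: 260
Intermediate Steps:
O = 9 (O = 3**2 = 9)
B(W, H) = 13 (B(W, H) = 7 - 1*(-6) = 7 + 6 = 13)
B(-7, O)*21 - 13 = 13*21 - 13 = 273 - 13 = 260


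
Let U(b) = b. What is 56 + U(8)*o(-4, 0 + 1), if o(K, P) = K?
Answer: 24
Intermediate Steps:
56 + U(8)*o(-4, 0 + 1) = 56 + 8*(-4) = 56 - 32 = 24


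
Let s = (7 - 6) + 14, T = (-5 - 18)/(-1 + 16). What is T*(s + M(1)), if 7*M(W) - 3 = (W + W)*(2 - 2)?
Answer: -828/35 ≈ -23.657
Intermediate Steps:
M(W) = 3/7 (M(W) = 3/7 + ((W + W)*(2 - 2))/7 = 3/7 + ((2*W)*0)/7 = 3/7 + (⅐)*0 = 3/7 + 0 = 3/7)
T = -23/15 ≈ -1.5333
s = 15 (s = 1 + 14 = 15)
T*(s + M(1)) = -23*(15 + 3/7)/15 = -23/15*108/7 = -828/35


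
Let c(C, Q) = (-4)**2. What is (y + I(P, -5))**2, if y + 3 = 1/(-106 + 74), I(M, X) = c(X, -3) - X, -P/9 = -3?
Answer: 330625/1024 ≈ 322.88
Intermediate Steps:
c(C, Q) = 16
P = 27 (P = -9*(-3) = 27)
I(M, X) = 16 - X
y = -97/32 (y = -3 + 1/(-106 + 74) = -3 + 1/(-32) = -3 - 1/32 = -97/32 ≈ -3.0313)
(y + I(P, -5))**2 = (-97/32 + (16 - 1*(-5)))**2 = (-97/32 + (16 + 5))**2 = (-97/32 + 21)**2 = (575/32)**2 = 330625/1024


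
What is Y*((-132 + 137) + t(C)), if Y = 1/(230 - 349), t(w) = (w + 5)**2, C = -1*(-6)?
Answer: -18/17 ≈ -1.0588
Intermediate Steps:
C = 6
t(w) = (5 + w)**2
Y = -1/119 (Y = 1/(-119) = -1/119 ≈ -0.0084034)
Y*((-132 + 137) + t(C)) = -((-132 + 137) + (5 + 6)**2)/119 = -(5 + 11**2)/119 = -(5 + 121)/119 = -1/119*126 = -18/17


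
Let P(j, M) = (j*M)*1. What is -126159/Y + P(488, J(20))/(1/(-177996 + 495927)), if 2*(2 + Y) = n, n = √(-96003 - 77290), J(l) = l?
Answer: 537778964916312/173309 + 252318*I*√173293/173309 ≈ 3.103e+9 + 606.06*I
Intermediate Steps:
P(j, M) = M*j (P(j, M) = (M*j)*1 = M*j)
n = I*√173293 (n = √(-173293) = I*√173293 ≈ 416.28*I)
Y = -2 + I*√173293/2 (Y = -2 + (I*√173293)/2 = -2 + I*√173293/2 ≈ -2.0 + 208.14*I)
-126159/Y + P(488, J(20))/(1/(-177996 + 495927)) = -126159/(-2 + I*√173293/2) + (20*488)/(1/(-177996 + 495927)) = -126159/(-2 + I*√173293/2) + 9760/(1/317931) = -126159/(-2 + I*√173293/2) + 9760*317931 = -126159/(-2 + I*√173293/2) + 3103006560 = 3103006560 - 126159/(-2 + I*√173293/2)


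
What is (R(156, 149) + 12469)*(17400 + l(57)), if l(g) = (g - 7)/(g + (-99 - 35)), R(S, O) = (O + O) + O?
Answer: 17304211000/77 ≈ 2.2473e+8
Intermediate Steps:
R(S, O) = 3*O (R(S, O) = 2*O + O = 3*O)
l(g) = (-7 + g)/(-134 + g) (l(g) = (-7 + g)/(g - 134) = (-7 + g)/(-134 + g))
(R(156, 149) + 12469)*(17400 + l(57)) = (3*149 + 12469)*(17400 + (-7 + 57)/(-134 + 57)) = (447 + 12469)*(17400 + 50/(-77)) = 12916*(17400 - 1/77*50) = 12916*(17400 - 50/77) = 12916*(1339750/77) = 17304211000/77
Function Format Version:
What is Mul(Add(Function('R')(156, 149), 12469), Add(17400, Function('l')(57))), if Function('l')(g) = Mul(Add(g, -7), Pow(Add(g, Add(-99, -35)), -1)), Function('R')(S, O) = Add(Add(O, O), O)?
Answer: Rational(17304211000, 77) ≈ 2.2473e+8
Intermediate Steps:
Function('R')(S, O) = Mul(3, O) (Function('R')(S, O) = Add(Mul(2, O), O) = Mul(3, O))
Function('l')(g) = Mul(Pow(Add(-134, g), -1), Add(-7, g)) (Function('l')(g) = Mul(Add(-7, g), Pow(Add(g, -134), -1)) = Mul(Add(-7, g), Pow(Add(-134, g), -1)) = Mul(Pow(Add(-134, g), -1), Add(-7, g)))
Mul(Add(Function('R')(156, 149), 12469), Add(17400, Function('l')(57))) = Mul(Add(Mul(3, 149), 12469), Add(17400, Mul(Pow(Add(-134, 57), -1), Add(-7, 57)))) = Mul(Add(447, 12469), Add(17400, Mul(Pow(-77, -1), 50))) = Mul(12916, Add(17400, Mul(Rational(-1, 77), 50))) = Mul(12916, Add(17400, Rational(-50, 77))) = Mul(12916, Rational(1339750, 77)) = Rational(17304211000, 77)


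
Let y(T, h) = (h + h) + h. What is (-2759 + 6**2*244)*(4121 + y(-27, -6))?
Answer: 24720575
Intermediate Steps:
y(T, h) = 3*h (y(T, h) = 2*h + h = 3*h)
(-2759 + 6**2*244)*(4121 + y(-27, -6)) = (-2759 + 6**2*244)*(4121 + 3*(-6)) = (-2759 + 36*244)*(4121 - 18) = (-2759 + 8784)*4103 = 6025*4103 = 24720575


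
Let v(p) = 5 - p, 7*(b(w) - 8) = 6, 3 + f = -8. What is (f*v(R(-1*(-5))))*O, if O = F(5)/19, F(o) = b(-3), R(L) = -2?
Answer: -682/19 ≈ -35.895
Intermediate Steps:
f = -11 (f = -3 - 8 = -11)
b(w) = 62/7 (b(w) = 8 + (⅐)*6 = 8 + 6/7 = 62/7)
F(o) = 62/7
O = 62/133 (O = (62/7)/19 = (62/7)*(1/19) = 62/133 ≈ 0.46617)
(f*v(R(-1*(-5))))*O = -11*(5 - 1*(-2))*(62/133) = -11*(5 + 2)*(62/133) = -11*7*(62/133) = -77*62/133 = -682/19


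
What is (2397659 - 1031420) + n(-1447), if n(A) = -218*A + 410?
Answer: 1682095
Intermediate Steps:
n(A) = 410 - 218*A
(2397659 - 1031420) + n(-1447) = (2397659 - 1031420) + (410 - 218*(-1447)) = 1366239 + (410 + 315446) = 1366239 + 315856 = 1682095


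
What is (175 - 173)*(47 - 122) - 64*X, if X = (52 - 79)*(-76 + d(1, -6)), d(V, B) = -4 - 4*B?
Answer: -96918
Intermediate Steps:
X = 1512 (X = (52 - 79)*(-76 + (-4 - 4*(-6))) = -27*(-76 + (-4 + 24)) = -27*(-76 + 20) = -27*(-56) = 1512)
(175 - 173)*(47 - 122) - 64*X = (175 - 173)*(47 - 122) - 64*1512 = 2*(-75) - 96768 = -150 - 96768 = -96918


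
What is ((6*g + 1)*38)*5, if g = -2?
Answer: -2090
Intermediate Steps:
((6*g + 1)*38)*5 = ((6*(-2) + 1)*38)*5 = ((-12 + 1)*38)*5 = -11*38*5 = -418*5 = -2090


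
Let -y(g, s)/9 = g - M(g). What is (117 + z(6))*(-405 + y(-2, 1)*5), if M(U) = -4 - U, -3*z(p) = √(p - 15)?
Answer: -47385 + 405*I ≈ -47385.0 + 405.0*I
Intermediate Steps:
z(p) = -√(-15 + p)/3 (z(p) = -√(p - 15)/3 = -√(-15 + p)/3)
y(g, s) = -36 - 18*g (y(g, s) = -9*(g - (-4 - g)) = -9*(g + (4 + g)) = -9*(4 + 2*g) = -36 - 18*g)
(117 + z(6))*(-405 + y(-2, 1)*5) = (117 - √(-15 + 6)/3)*(-405 + (-36 - 18*(-2))*5) = (117 - I)*(-405 + (-36 + 36)*5) = (117 - I)*(-405 + 0*5) = (117 - I)*(-405 + 0) = (117 - I)*(-405) = -47385 + 405*I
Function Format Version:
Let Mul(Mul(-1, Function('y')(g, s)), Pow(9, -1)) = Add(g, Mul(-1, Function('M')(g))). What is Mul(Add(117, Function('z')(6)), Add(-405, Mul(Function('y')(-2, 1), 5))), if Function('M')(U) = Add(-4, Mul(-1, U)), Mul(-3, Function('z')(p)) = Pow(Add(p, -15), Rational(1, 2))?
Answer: Add(-47385, Mul(405, I)) ≈ Add(-47385., Mul(405.00, I))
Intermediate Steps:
Function('z')(p) = Mul(Rational(-1, 3), Pow(Add(-15, p), Rational(1, 2))) (Function('z')(p) = Mul(Rational(-1, 3), Pow(Add(p, -15), Rational(1, 2))) = Mul(Rational(-1, 3), Pow(Add(-15, p), Rational(1, 2))))
Function('y')(g, s) = Add(-36, Mul(-18, g)) (Function('y')(g, s) = Mul(-9, Add(g, Mul(-1, Add(-4, Mul(-1, g))))) = Mul(-9, Add(g, Add(4, g))) = Mul(-9, Add(4, Mul(2, g))) = Add(-36, Mul(-18, g)))
Mul(Add(117, Function('z')(6)), Add(-405, Mul(Function('y')(-2, 1), 5))) = Mul(Add(117, Mul(Rational(-1, 3), Pow(Add(-15, 6), Rational(1, 2)))), Add(-405, Mul(Add(-36, Mul(-18, -2)), 5))) = Mul(Add(117, Mul(Rational(-1, 3), Pow(-9, Rational(1, 2)))), Add(-405, Mul(Add(-36, 36), 5))) = Mul(Add(117, Mul(Rational(-1, 3), Mul(3, I))), Add(-405, Mul(0, 5))) = Mul(Add(117, Mul(-1, I)), Add(-405, 0)) = Mul(Add(117, Mul(-1, I)), -405) = Add(-47385, Mul(405, I))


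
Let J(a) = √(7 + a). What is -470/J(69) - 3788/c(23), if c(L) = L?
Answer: -3788/23 - 235*√19/19 ≈ -218.61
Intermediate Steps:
-470/J(69) - 3788/c(23) = -470/√(7 + 69) - 3788/23 = -470*√19/38 - 3788*1/23 = -470*√19/38 - 3788/23 = -235*√19/19 - 3788/23 = -3788/23 - 235*√19/19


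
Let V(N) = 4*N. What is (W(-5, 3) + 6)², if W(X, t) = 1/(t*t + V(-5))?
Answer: 4225/121 ≈ 34.917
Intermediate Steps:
W(X, t) = 1/(-20 + t²) (W(X, t) = 1/(t*t + 4*(-5)) = 1/(t² - 20) = 1/(-20 + t²))
(W(-5, 3) + 6)² = (1/(-20 + 3²) + 6)² = (1/(-20 + 9) + 6)² = (1/(-11) + 6)² = (-1/11 + 6)² = (65/11)² = 4225/121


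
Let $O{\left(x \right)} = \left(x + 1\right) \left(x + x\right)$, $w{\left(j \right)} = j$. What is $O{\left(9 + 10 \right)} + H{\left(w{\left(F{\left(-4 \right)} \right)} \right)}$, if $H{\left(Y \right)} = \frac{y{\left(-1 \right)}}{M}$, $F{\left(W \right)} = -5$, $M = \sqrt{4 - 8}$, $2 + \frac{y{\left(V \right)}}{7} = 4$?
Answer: $760 - 7 i \approx 760.0 - 7.0 i$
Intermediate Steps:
$y{\left(V \right)} = 14$ ($y{\left(V \right)} = -14 + 7 \cdot 4 = -14 + 28 = 14$)
$M = 2 i$ ($M = \sqrt{-4} = 2 i \approx 2.0 i$)
$O{\left(x \right)} = 2 x \left(1 + x\right)$ ($O{\left(x \right)} = \left(1 + x\right) 2 x = 2 x \left(1 + x\right)$)
$H{\left(Y \right)} = - 7 i$ ($H{\left(Y \right)} = \frac{14}{2 i} = 14 \left(- \frac{i}{2}\right) = - 7 i$)
$O{\left(9 + 10 \right)} + H{\left(w{\left(F{\left(-4 \right)} \right)} \right)} = 2 \left(9 + 10\right) \left(1 + \left(9 + 10\right)\right) - 7 i = 2 \cdot 19 \left(1 + 19\right) - 7 i = 2 \cdot 19 \cdot 20 - 7 i = 760 - 7 i$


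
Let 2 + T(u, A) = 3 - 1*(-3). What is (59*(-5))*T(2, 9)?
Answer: -1180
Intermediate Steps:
T(u, A) = 4 (T(u, A) = -2 + (3 - 1*(-3)) = -2 + (3 + 3) = -2 + 6 = 4)
(59*(-5))*T(2, 9) = (59*(-5))*4 = -295*4 = -1180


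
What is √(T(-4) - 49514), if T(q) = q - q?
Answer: I*√49514 ≈ 222.52*I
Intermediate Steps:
T(q) = 0
√(T(-4) - 49514) = √(0 - 49514) = √(-49514) = I*√49514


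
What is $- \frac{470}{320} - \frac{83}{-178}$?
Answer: $- \frac{2855}{2848} \approx -1.0025$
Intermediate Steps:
$- \frac{470}{320} - \frac{83}{-178} = \left(-470\right) \frac{1}{320} - - \frac{83}{178} = - \frac{47}{32} + \frac{83}{178} = - \frac{2855}{2848}$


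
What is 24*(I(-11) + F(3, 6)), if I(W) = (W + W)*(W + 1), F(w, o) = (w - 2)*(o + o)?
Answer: 5568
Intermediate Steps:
F(w, o) = 2*o*(-2 + w) (F(w, o) = (-2 + w)*(2*o) = 2*o*(-2 + w))
I(W) = 2*W*(1 + W) (I(W) = (2*W)*(1 + W) = 2*W*(1 + W))
24*(I(-11) + F(3, 6)) = 24*(2*(-11)*(1 - 11) + 2*6*(-2 + 3)) = 24*(2*(-11)*(-10) + 2*6*1) = 24*(220 + 12) = 24*232 = 5568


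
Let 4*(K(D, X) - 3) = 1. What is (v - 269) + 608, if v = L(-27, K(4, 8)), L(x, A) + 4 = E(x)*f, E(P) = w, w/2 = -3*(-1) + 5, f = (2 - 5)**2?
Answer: 479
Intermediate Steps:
K(D, X) = 13/4 (K(D, X) = 3 + (1/4)*1 = 3 + 1/4 = 13/4)
f = 9 (f = (-3)**2 = 9)
w = 16 (w = 2*(-3*(-1) + 5) = 2*(3 + 5) = 2*8 = 16)
E(P) = 16
L(x, A) = 140 (L(x, A) = -4 + 16*9 = -4 + 144 = 140)
v = 140
(v - 269) + 608 = (140 - 269) + 608 = -129 + 608 = 479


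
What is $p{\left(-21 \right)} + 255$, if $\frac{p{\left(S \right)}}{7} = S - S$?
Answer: $255$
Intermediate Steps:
$p{\left(S \right)} = 0$ ($p{\left(S \right)} = 7 \left(S - S\right) = 7 \cdot 0 = 0$)
$p{\left(-21 \right)} + 255 = 0 + 255 = 255$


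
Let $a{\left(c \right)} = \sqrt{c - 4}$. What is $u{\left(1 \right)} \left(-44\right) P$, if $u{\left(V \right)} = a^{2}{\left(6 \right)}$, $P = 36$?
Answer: $-3168$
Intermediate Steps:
$a{\left(c \right)} = \sqrt{-4 + c}$
$u{\left(V \right)} = 2$ ($u{\left(V \right)} = \left(\sqrt{-4 + 6}\right)^{2} = \left(\sqrt{2}\right)^{2} = 2$)
$u{\left(1 \right)} \left(-44\right) P = 2 \left(-44\right) 36 = \left(-88\right) 36 = -3168$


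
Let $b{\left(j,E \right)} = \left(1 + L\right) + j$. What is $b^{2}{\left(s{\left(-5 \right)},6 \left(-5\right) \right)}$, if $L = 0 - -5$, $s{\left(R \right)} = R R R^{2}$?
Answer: $398161$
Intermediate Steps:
$s{\left(R \right)} = R^{4}$ ($s{\left(R \right)} = R^{2} R^{2} = R^{4}$)
$L = 5$ ($L = 0 + 5 = 5$)
$b{\left(j,E \right)} = 6 + j$ ($b{\left(j,E \right)} = \left(1 + 5\right) + j = 6 + j$)
$b^{2}{\left(s{\left(-5 \right)},6 \left(-5\right) \right)} = \left(6 + \left(-5\right)^{4}\right)^{2} = \left(6 + 625\right)^{2} = 631^{2} = 398161$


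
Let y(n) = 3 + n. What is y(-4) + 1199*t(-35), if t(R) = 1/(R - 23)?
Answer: -1257/58 ≈ -21.672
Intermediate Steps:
t(R) = 1/(-23 + R)
y(-4) + 1199*t(-35) = (3 - 4) + 1199/(-23 - 35) = -1 + 1199/(-58) = -1 + 1199*(-1/58) = -1 - 1199/58 = -1257/58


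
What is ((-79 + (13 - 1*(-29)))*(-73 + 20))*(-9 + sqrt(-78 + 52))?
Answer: -17649 + 1961*I*sqrt(26) ≈ -17649.0 + 9999.2*I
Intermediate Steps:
((-79 + (13 - 1*(-29)))*(-73 + 20))*(-9 + sqrt(-78 + 52)) = ((-79 + (13 + 29))*(-53))*(-9 + sqrt(-26)) = ((-79 + 42)*(-53))*(-9 + I*sqrt(26)) = (-37*(-53))*(-9 + I*sqrt(26)) = 1961*(-9 + I*sqrt(26)) = -17649 + 1961*I*sqrt(26)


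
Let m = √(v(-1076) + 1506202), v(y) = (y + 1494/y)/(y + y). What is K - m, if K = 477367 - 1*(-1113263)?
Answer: 1590630 - √1743845106387/1076 ≈ 1.5894e+6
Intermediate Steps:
v(y) = (y + 1494/y)/(2*y) (v(y) = (y + 1494/y)/((2*y)) = (y + 1494/y)*(1/(2*y)) = (y + 1494/y)/(2*y))
K = 1590630 (K = 477367 + 1113263 = 1590630)
m = √1743845106387/1076 (m = √((½ + 747/(-1076)²) + 1506202) = √((½ + 747*(1/1157776)) + 1506202) = √((½ + 747/1157776) + 1506202) = √(579635/1157776 + 1506202) = √(1743845106387/1157776) = √1743845106387/1076 ≈ 1227.3)
K - m = 1590630 - √1743845106387/1076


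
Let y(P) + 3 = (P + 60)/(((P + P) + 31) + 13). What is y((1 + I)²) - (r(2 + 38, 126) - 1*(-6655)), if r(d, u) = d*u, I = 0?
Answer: -538047/46 ≈ -11697.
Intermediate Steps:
y(P) = -3 + (60 + P)/(44 + 2*P) (y(P) = -3 + (P + 60)/(((P + P) + 31) + 13) = -3 + (60 + P)/((2*P + 31) + 13) = -3 + (60 + P)/((31 + 2*P) + 13) = -3 + (60 + P)/(44 + 2*P))
y((1 + I)²) - (r(2 + 38, 126) - 1*(-6655)) = (-72 - 5*(1 + 0)²)/(2*(22 + (1 + 0)²)) - ((2 + 38)*126 - 1*(-6655)) = (-72 - 5*1²)/(2*(22 + 1²)) - (40*126 + 6655) = (-72 - 5*1)/(2*(22 + 1)) - (5040 + 6655) = (½)*(-72 - 5)/23 - 1*11695 = (½)*(1/23)*(-77) - 11695 = -77/46 - 11695 = -538047/46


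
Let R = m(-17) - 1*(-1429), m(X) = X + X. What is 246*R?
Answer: 343170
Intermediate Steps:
m(X) = 2*X
R = 1395 (R = 2*(-17) - 1*(-1429) = -34 + 1429 = 1395)
246*R = 246*1395 = 343170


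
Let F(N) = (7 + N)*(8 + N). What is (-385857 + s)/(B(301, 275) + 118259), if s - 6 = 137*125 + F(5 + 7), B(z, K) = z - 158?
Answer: -184173/59201 ≈ -3.1110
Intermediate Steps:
B(z, K) = -158 + z
s = 17511 (s = 6 + (137*125 + (56 + (5 + 7)**2 + 15*(5 + 7))) = 6 + (17125 + (56 + 12**2 + 15*12)) = 6 + (17125 + (56 + 144 + 180)) = 6 + (17125 + 380) = 6 + 17505 = 17511)
(-385857 + s)/(B(301, 275) + 118259) = (-385857 + 17511)/((-158 + 301) + 118259) = -368346/(143 + 118259) = -368346/118402 = -368346*1/118402 = -184173/59201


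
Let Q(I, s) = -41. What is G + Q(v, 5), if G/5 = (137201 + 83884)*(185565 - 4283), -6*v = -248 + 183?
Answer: 200393654809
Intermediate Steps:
v = 65/6 (v = -(-248 + 183)/6 = -1/6*(-65) = 65/6 ≈ 10.833)
G = 200393654850 (G = 5*((137201 + 83884)*(185565 - 4283)) = 5*(221085*181282) = 5*40078730970 = 200393654850)
G + Q(v, 5) = 200393654850 - 41 = 200393654809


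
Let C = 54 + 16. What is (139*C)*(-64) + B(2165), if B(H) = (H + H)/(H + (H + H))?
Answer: -1868158/3 ≈ -6.2272e+5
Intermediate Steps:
B(H) = 2/3 (B(H) = (2*H)/(H + 2*H) = (2*H)/((3*H)) = (2*H)*(1/(3*H)) = 2/3)
C = 70
(139*C)*(-64) + B(2165) = (139*70)*(-64) + 2/3 = 9730*(-64) + 2/3 = -622720 + 2/3 = -1868158/3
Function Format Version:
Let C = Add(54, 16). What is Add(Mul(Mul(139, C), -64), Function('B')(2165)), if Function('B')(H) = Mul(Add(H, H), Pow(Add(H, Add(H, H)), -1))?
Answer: Rational(-1868158, 3) ≈ -6.2272e+5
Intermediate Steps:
Function('B')(H) = Rational(2, 3) (Function('B')(H) = Mul(Mul(2, H), Pow(Add(H, Mul(2, H)), -1)) = Mul(Mul(2, H), Pow(Mul(3, H), -1)) = Mul(Mul(2, H), Mul(Rational(1, 3), Pow(H, -1))) = Rational(2, 3))
C = 70
Add(Mul(Mul(139, C), -64), Function('B')(2165)) = Add(Mul(Mul(139, 70), -64), Rational(2, 3)) = Add(Mul(9730, -64), Rational(2, 3)) = Add(-622720, Rational(2, 3)) = Rational(-1868158, 3)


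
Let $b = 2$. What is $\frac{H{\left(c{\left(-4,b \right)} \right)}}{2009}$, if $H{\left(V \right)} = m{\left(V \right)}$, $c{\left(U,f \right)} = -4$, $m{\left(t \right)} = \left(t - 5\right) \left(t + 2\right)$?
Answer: $\frac{18}{2009} \approx 0.0089597$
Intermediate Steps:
$m{\left(t \right)} = \left(-5 + t\right) \left(2 + t\right)$
$H{\left(V \right)} = -10 + V^{2} - 3 V$
$\frac{H{\left(c{\left(-4,b \right)} \right)}}{2009} = \frac{-10 + \left(-4\right)^{2} - -12}{2009} = \left(-10 + 16 + 12\right) \frac{1}{2009} = 18 \cdot \frac{1}{2009} = \frac{18}{2009}$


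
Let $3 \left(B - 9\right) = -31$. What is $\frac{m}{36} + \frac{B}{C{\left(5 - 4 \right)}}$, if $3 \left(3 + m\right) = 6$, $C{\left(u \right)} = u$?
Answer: $- \frac{49}{36} \approx -1.3611$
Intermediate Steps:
$B = - \frac{4}{3}$ ($B = 9 + \frac{1}{3} \left(-31\right) = 9 - \frac{31}{3} = - \frac{4}{3} \approx -1.3333$)
$m = -1$ ($m = -3 + \frac{1}{3} \cdot 6 = -3 + 2 = -1$)
$\frac{m}{36} + \frac{B}{C{\left(5 - 4 \right)}} = \frac{1}{36} \left(-1\right) - \frac{4}{3 \left(5 - 4\right)} = - \frac{1}{36} - \frac{4}{3 \cdot 1} = - \frac{1}{36} - \frac{4}{3} = - \frac{49}{36}$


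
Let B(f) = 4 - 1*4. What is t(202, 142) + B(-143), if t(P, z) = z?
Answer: 142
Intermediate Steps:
B(f) = 0 (B(f) = 4 - 4 = 0)
t(202, 142) + B(-143) = 142 + 0 = 142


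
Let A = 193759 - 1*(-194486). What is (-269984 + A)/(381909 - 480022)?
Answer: -118261/98113 ≈ -1.2054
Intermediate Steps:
A = 388245 (A = 193759 + 194486 = 388245)
(-269984 + A)/(381909 - 480022) = (-269984 + 388245)/(381909 - 480022) = 118261/(-98113) = 118261*(-1/98113) = -118261/98113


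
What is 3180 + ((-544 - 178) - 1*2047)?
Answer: 411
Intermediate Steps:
3180 + ((-544 - 178) - 1*2047) = 3180 + (-722 - 2047) = 3180 - 2769 = 411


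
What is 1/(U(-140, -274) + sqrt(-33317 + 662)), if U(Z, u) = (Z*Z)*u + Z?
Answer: -51148/274692380231 - I*sqrt(32655)/28842699924255 ≈ -1.862e-7 - 6.2653e-12*I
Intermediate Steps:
U(Z, u) = Z + u*Z**2 (U(Z, u) = Z**2*u + Z = u*Z**2 + Z = Z + u*Z**2)
1/(U(-140, -274) + sqrt(-33317 + 662)) = 1/(-140*(1 - 140*(-274)) + sqrt(-33317 + 662)) = 1/(-140*(1 + 38360) + sqrt(-32655)) = 1/(-140*38361 + I*sqrt(32655)) = 1/(-5370540 + I*sqrt(32655))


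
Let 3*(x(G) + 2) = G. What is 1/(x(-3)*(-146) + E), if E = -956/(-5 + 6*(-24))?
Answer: 149/66218 ≈ 0.0022501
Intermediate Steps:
x(G) = -2 + G/3
E = 956/149 (E = -956/(-5 - 144) = -956/(-149) = -956*(-1/149) = 956/149 ≈ 6.4161)
1/(x(-3)*(-146) + E) = 1/((-2 + (⅓)*(-3))*(-146) + 956/149) = 1/((-2 - 1)*(-146) + 956/149) = 1/(-3*(-146) + 956/149) = 1/(438 + 956/149) = 1/(66218/149) = 149/66218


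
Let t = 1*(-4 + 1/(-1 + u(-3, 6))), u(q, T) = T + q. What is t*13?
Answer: -91/2 ≈ -45.500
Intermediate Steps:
t = -7/2 (t = 1*(-4 + 1/(-1 + (6 - 3))) = 1*(-4 + 1/(-1 + 3)) = 1*(-4 + 1/2) = 1*(-4 + ½) = 1*(-7/2) = -7/2 ≈ -3.5000)
t*13 = -7/2*13 = -91/2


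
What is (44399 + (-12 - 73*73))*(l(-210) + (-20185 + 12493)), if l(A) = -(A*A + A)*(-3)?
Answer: 4842332724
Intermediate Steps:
l(A) = 3*A + 3*A² (l(A) = -(A² + A)*(-3) = -(A + A²)*(-3) = (-A - A²)*(-3) = 3*A + 3*A²)
(44399 + (-12 - 73*73))*(l(-210) + (-20185 + 12493)) = (44399 + (-12 - 73*73))*(3*(-210)*(1 - 210) + (-20185 + 12493)) = (44399 + (-12 - 5329))*(3*(-210)*(-209) - 7692) = (44399 - 5341)*(131670 - 7692) = 39058*123978 = 4842332724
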